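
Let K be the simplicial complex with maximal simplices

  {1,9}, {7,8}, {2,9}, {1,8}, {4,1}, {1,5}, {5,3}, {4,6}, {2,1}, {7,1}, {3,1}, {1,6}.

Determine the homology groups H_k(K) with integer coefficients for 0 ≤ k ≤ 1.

Fix the vertex order 1 < 2 < 3 < 4 < 5 < 6 < 7 < 8 < 9 and write every simplex with vertices in increasing order. Then dim K = 1 and the simplices of K are:

  0-simplices (9): [1], [2], [3], [4], [5], [6], [7], [8], [9]
  1-simplices (12): [1,2], [1,3], [1,4], [1,5], [1,6], [1,7], [1,8], [1,9], [2,9], [3,5], [4,6], [7,8]

Hence C_0 ≅ Z^9, C_1 ≅ Z^12.

∂_1: C_1 → C_0 is given by ∂[p,q] = [q] − [p]. For instance
  ∂[1,2] = [2] − [1].
The 9×12 boundary matrix has rank 8 and Smith normal form diag(1,1,1,1,1,1,1,1).

Now H_k = ker ∂_k / im ∂_{k+1}, so:

  H_0: rank C_0 − rank ∂_1 = 9 − 8 = 1, and the invariant factors of ∂_1 are all 1, so H_0 ≅ Z.
  H_1: rank ker ∂_1 − rank ∂_2 = (12 − 8) − 0 = 4, and there is no ∂_2, so H_1 ≅ Z^4.

H_0 = Z,  H_1 = Z^4.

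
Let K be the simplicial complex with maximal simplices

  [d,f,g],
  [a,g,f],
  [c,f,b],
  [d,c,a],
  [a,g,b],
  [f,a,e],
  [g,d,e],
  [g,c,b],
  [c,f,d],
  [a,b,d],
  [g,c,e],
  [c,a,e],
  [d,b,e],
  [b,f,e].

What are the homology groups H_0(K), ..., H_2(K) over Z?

Fix the vertex order a < b < c < d < e < f < g and write every simplex with vertices in increasing order. Then dim K = 2 and the simplices of K are:

  0-simplices (7): a, b, c, d, e, f, g
  1-simplices (21): ab, ac, ad, ae, af, ag, bc, bd, be, bf, bg, cd, ce, cf, cg, de, df, dg, ef, eg, fg
  2-simplices (14): abd, abg, acd, ace, aef, afg, bcf, bcg, bde, bef, cdf, ceg, deg, dfg

so the chain groups are C_0 ≅ Z^7, C_1 ≅ Z^21, C_2 ≅ Z^14.

Boundary ∂_1: C_1 → C_0 sends each edge [p,q] (with p < q) to q − p. For instance
  ∂cf = f − c.
As a 7×21 matrix over Z this has rank 6, with invariant factors (1,1,1,1,1,1).

Boundary ∂_2: C_2 → C_1 sends each 2-simplex [p,q,r] to [q,r] − [p,r] + [p,q]. For instance
  ∂ceg = eg − cg + ce,
  ∂bcf = cf − bf + bc.
This gives a 21×14 integer matrix of rank 13; reducing to Smith normal form yields diagonal entries (1,1,1,1,1,1,1,1,1,1,1,1,1).

From H_k ≅ ker(∂_k) / im(∂_{k+1}) we obtain:

  H_0: rank C_0 − rank ∂_1 = 7 − 6 = 1, and the invariant factors of ∂_1 are all 1, so H_0 = Z.
  H_1: rank ker ∂_1 − rank ∂_2 = (21 − 6) − 13 = 2, and the invariant factors of ∂_2 are all 1, so H_1 = Z^2.
  H_2: rank ker ∂_2 − rank ∂_3 = (14 − 13) − 0 = 1, and there is no ∂_3, so H_2 = Z.

As a check, the Euler characteristic is 7 − 21 + 14 = 0, which agrees with 1 − 2 + 1 = 0.

H_0 = Z,  H_1 = Z^2,  H_2 = Z.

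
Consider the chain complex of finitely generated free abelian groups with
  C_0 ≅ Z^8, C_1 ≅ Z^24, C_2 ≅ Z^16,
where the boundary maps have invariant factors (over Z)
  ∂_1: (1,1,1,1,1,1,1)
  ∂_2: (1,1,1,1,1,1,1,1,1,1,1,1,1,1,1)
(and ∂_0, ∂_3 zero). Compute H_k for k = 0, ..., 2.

H_0: b_0 = 8 − 0 − 7 = 1; torsion from ∂_1 factors > 1: none. So H_0 ≅ Z.
H_1: b_1 = 24 − 7 − 15 = 2; torsion from ∂_2 factors > 1: none. So H_1 ≅ Z^2.
H_2: b_2 = 16 − 15 − 0 = 1; torsion from ∂_3 factors > 1: none. So H_2 ≅ Z.

H_0 ≅ Z,  H_1 ≅ Z^2,  H_2 ≅ Z.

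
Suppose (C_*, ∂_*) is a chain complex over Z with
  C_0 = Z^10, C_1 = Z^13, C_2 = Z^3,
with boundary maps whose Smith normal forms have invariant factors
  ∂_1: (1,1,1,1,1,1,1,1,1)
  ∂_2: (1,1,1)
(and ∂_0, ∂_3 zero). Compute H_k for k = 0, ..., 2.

H_0 = Z,  H_1 = Z,  H_2 = 0.

H_0: b_0 = 10 − 0 − 9 = 1; torsion from ∂_1 factors > 1: none. So H_0 = Z.
H_1: b_1 = 13 − 9 − 3 = 1; torsion from ∂_2 factors > 1: none. So H_1 = Z.
H_2: b_2 = 3 − 3 − 0 = 0; torsion from ∂_3 factors > 1: none. So H_2 = 0.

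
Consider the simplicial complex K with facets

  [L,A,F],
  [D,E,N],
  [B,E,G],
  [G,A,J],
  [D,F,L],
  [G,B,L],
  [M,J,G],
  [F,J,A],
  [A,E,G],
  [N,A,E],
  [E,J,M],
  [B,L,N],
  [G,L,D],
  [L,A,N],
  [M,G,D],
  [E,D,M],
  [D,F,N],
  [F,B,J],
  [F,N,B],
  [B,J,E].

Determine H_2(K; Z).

H_2 ≅ 0.

Take the total order A < B < D < E < F < G < J < L < M < N on the vertex set. Then K (dimension 2) consists of the simplices:

  0-simplices (10): A, B, D, E, F, G, J, L, M, N
  1-simplices (30): AE, AF, AG, AJ, AL, AN, BE, BF, BG, BJ, BL, BN, DE, DF, DG, DL, DM, DN, EG, EJ, EM, EN, FJ, FL, FN, GJ, GL, GM, JM, LN
  2-simplices (20): AEG, AEN, AFJ, AFL, AGJ, ALN, BEG, BEJ, BFJ, BFN, BGL, BLN, DEM, DEN, DFL, DFN, DGL, DGM, EJM, GJM

Hence C_0 ≅ Z^10, C_1 ≅ Z^30, C_2 ≅ Z^20.

∂_1: C_1 → C_0 sends each edge [p,q] (with p < q) to q − p.
As a 10×30 matrix over Z this has rank 9, with invariant factors (1,1,1,1,1,1,1,1,1).

The boundary map ∂_2: C_2 → C_1 maps a triangle to the signed sum of its edges. For instance
  ∂BGL = GL − BL + BG,
  ∂DFL = FL − DL + DF.
As a 30×20 matrix over Z this has rank 20, with invariant factors (1,1,1,1,1,1,1,1,1,1,1,1,1,1,1,1,1,1,1,2).

Now H_k = ker ∂_k / im ∂_{k+1}, so:

  H_2: rank ker ∂_2 − rank ∂_3 = (20 − 20) − 0 = 0, and there is no ∂_3, so H_2 ≅ 0.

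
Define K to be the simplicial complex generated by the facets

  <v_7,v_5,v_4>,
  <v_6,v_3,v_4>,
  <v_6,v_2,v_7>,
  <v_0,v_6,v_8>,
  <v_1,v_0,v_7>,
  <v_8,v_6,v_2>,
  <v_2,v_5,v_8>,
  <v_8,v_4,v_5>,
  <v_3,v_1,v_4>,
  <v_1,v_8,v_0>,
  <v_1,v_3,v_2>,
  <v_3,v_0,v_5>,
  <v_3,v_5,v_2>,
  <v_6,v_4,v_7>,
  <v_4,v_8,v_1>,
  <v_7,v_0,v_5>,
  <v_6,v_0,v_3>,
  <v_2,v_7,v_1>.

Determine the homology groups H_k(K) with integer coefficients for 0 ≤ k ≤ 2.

H_0 ≅ Z,  H_1 ≅ Z^2,  H_2 ≅ Z.

Fix the vertex order v_0 < v_1 < v_2 < v_3 < v_4 < v_5 < v_6 < v_7 < v_8 and write every simplex with vertices in increasing order. Then dim K = 2 and the simplices of K are:

  0-simplices (9): [v_0], [v_1], [v_2], [v_3], [v_4], [v_5], [v_6], [v_7], [v_8]
  1-simplices (27): (27 of them)
  2-simplices (18): (18 of them)

Hence C_0 ≅ Z^9, C_1 ≅ Z^27, C_2 ≅ Z^18.

Boundary ∂_1: C_1 → C_0 maps an edge to its endpoints' difference, ∂[p,q] = q − p. For instance
  ∂[v_5,v_8] = [v_8] − [v_5].
As a 9×27 matrix over Z this has rank 8, with invariant factors (1,1,1,1,1,1,1,1).

The boundary map ∂_2: C_2 → C_1 sends each 2-simplex [p,q,r] to [q,r] − [p,r] + [p,q]. For instance
  ∂[v_1,v_4,v_8] = [v_4,v_8] − [v_1,v_8] + [v_1,v_4],
  ∂[v_4,v_6,v_7] = [v_6,v_7] − [v_4,v_7] + [v_4,v_6].
As a 27×18 matrix over Z this has rank 17, with invariant factors (1,1,1,1,1,1,1,1,1,1,1,1,1,1,1,1,1).

Now H_k = ker ∂_k / im ∂_{k+1}, so:

  H_0: rank C_0 − rank ∂_1 = 9 − 8 = 1, and the invariant factors of ∂_1 are all 1, so H_0 ≅ Z.
  H_1: rank ker ∂_1 − rank ∂_2 = (27 − 8) − 17 = 2, and the invariant factors of ∂_2 are all 1, so H_1 ≅ Z^2.
  H_2: rank ker ∂_2 − rank ∂_3 = (18 − 17) − 0 = 1, and there is no ∂_3, so H_2 ≅ Z.

As a check, the Euler characteristic is 9 − 27 + 18 = 0, which agrees with 1 − 2 + 1 = 0.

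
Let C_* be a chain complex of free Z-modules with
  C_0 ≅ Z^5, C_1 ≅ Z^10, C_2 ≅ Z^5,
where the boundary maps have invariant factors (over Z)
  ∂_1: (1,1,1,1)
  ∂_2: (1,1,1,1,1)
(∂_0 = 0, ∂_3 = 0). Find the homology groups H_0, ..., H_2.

H_0 ≅ Z,  H_1 ≅ Z,  H_2 = 0.

H_0: b_0 = 5 − 0 − 4 = 1; torsion from ∂_1 factors > 1: none. So H_0 ≅ Z.
H_1: b_1 = 10 − 4 − 5 = 1; torsion from ∂_2 factors > 1: none. So H_1 ≅ Z.
H_2: b_2 = 5 − 5 − 0 = 0; torsion from ∂_3 factors > 1: none. So H_2 ≅ 0.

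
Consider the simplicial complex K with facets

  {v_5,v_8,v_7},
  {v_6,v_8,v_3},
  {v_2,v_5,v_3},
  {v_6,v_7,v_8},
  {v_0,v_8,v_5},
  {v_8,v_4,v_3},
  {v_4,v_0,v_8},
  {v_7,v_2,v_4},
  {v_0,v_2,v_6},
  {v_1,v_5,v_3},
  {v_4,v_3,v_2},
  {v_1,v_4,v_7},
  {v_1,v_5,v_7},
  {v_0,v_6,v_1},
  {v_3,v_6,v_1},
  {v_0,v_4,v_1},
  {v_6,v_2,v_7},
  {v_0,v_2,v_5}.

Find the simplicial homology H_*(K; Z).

H_0 = Z,  H_1 = Z^2,  H_2 = Z.

Fix the vertex order v_0 < v_1 < v_2 < v_3 < v_4 < v_5 < v_6 < v_7 < v_8 and write every simplex with vertices in increasing order. Then dim K = 2 and the simplices of K are:

  0-simplices (9): [v_0], [v_1], [v_2], [v_3], [v_4], [v_5], [v_6], [v_7], [v_8]
  1-simplices (27): (27 of them)
  2-simplices (18): (18 of them)

so the chain groups are C_0 ≅ Z^9, C_1 ≅ Z^27, C_2 ≅ Z^18.

The boundary map ∂_1: C_1 → C_0 is given by ∂[p,q] = [q] − [p].
The resulting 9×27 matrix has rank 8, and its Smith normal form has invariant factors (1,1,1,1,1,1,1,1).

Boundary ∂_2: C_2 → C_1 sends each 2-simplex [p,q,r] to [q,r] − [p,r] + [p,q]. For instance
  ∂[v_0,v_1,v_6] = [v_1,v_6] − [v_0,v_6] + [v_0,v_1],
  ∂[v_3,v_6,v_8] = [v_6,v_8] − [v_3,v_8] + [v_3,v_6].
The 27×18 boundary matrix has rank 17 and Smith normal form diag(1,1,1,1,1,1,1,1,1,1,1,1,1,1,1,1,1).

Now H_k = ker ∂_k / im ∂_{k+1}, so:

  H_0: rank C_0 − rank ∂_1 = 9 − 8 = 1, and the invariant factors of ∂_1 are all 1, so H_0 ≅ Z.
  H_1: rank ker ∂_1 − rank ∂_2 = (27 − 8) − 17 = 2, and the invariant factors of ∂_2 are all 1, so H_1 ≅ Z^2.
  H_2: rank ker ∂_2 − rank ∂_3 = (18 − 17) − 0 = 1, and there is no ∂_3, so H_2 ≅ Z.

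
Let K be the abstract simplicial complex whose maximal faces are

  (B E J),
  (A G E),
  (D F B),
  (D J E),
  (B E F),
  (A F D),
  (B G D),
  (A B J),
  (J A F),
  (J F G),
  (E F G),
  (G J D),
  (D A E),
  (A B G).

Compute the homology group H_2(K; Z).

K has 7 vertices, 21 edges, 14 triangles.
rank ∂_2 = 13, rank ∂_3 = 0 ⇒ b_2 = 14 − 13 − 0 = 1. So H_2 ≅ Z.

H_2 ≅ Z.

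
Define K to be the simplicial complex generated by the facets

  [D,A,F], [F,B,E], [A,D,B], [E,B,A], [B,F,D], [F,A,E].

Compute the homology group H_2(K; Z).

H_2 = Z.

Order the vertices as A < B < D < E < F. Listing each simplex with vertices in this order, K has dimension 2 with simplices:

  0-simplices (5): A, B, D, E, F
  1-simplices (9): AB, AD, AE, AF, BD, BE, BF, DF, EF
  2-simplices (6): ABD, ABE, ADF, AEF, BDF, BEF

giving chain groups C_0 ≅ Z^5, C_1 ≅ Z^9, C_2 ≅ Z^6.

∂_1: C_1 → C_0 sends each edge [p,q] (with p < q) to q − p. For instance
  ∂BE = E − B.
The resulting 5×9 matrix has rank 4, and its Smith normal form has invariant factors (1,1,1,1).

∂_2: C_2 → C_1 maps a triangle to the signed sum of its edges. For instance
  ∂AEF = EF − AF + AE,
  ∂BDF = DF − BF + BD.
The 9×6 boundary matrix has rank 5 and Smith normal form diag(1,1,1,1,1).

Computing H_k = (kernel of ∂_k) / (image of ∂_{k+1}):

  H_2: rank ker ∂_2 − rank ∂_3 = (6 − 5) − 0 = 1, and there is no ∂_3, so H_2 = Z.

(K is a triangulation of the 2-sphere S^2.)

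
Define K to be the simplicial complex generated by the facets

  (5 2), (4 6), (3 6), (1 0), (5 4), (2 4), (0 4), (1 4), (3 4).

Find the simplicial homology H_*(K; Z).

H_0 ≅ Z,  H_1 ≅ Z^3.

K has 7 vertices, 9 edges.
rank ∂_0 = 0, rank ∂_1 = 6 ⇒ b_0 = 7 − 0 − 6 = 1; all invariant factors of ∂_1 are 1 so no torsion. So H_0 ≅ Z.
rank ∂_1 = 6, rank ∂_2 = 0 ⇒ b_1 = 9 − 6 − 0 = 3. So H_1 ≅ Z^3.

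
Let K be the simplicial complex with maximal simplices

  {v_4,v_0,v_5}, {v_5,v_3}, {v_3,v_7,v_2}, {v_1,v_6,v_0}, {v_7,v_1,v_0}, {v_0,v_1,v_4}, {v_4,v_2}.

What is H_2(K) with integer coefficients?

H_2 = 0.

K has 8 vertices, 14 edges, 5 triangles.
rank ∂_2 = 5, rank ∂_3 = 0 ⇒ b_2 = 5 − 5 − 0 = 0. So H_2 = 0.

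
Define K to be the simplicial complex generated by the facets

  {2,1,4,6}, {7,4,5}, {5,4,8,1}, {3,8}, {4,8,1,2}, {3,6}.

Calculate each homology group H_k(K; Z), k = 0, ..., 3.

H_0 ≅ Z,  H_1 ≅ Z,  H_2 = 0,  H_3 = 0.

We work with the vertex ordering 1 < 2 < 3 < 4 < 5 < 6 < 7 < 8. The simplices of K, each written with vertices in increasing order, are:

  0-simplices (8): [1], [2], [3], [4], [5], [6], [7], [8]
  1-simplices (16): [1,2], [1,4], [1,5], [1,6], [1,8], [2,4], [2,6], [2,8], [3,6], [3,8], [4,5], [4,6], [4,7], [4,8], [5,7], [5,8]
  2-simplices (11): [1,2,4], [1,2,6], [1,2,8], [1,4,5], [1,4,6], [1,4,8], [1,5,8], [2,4,6], [2,4,8], [4,5,7], [4,5,8]
  3-simplices (3): [1,2,4,6], [1,2,4,8], [1,4,5,8]

so the chain groups are C_0 ≅ Z^8, C_1 ≅ Z^16, C_2 ≅ Z^11, C_3 ≅ Z^3.

The boundary map ∂_1: C_1 → C_0 sends each edge [p,q] (with p < q) to q − p. For instance
  ∂[1,2] = [2] − [1].
This gives a 8×16 integer matrix of rank 7; reducing to Smith normal form yields diagonal entries (1,1,1,1,1,1,1).

The boundary map ∂_2: C_2 → C_1 maps a triangle to the signed sum of its edges. For instance
  ∂[1,2,8] = [2,8] − [1,8] + [1,2],
  ∂[1,2,4] = [2,4] − [1,4] + [1,2].
The 16×11 boundary matrix has rank 8 and Smith normal form diag(1,1,1,1,1,1,1,1).

Boundary ∂_3: C_3 → C_2 sends each 3-simplex σ to the alternating sum Σ_i (−1)^i (σ with its i-th vertex removed). For instance
  ∂[1,4,5,8] = [4,5,8] − [1,5,8] + [1,4,8] − [1,4,5],
  ∂[1,2,4,8] = [2,4,8] − [1,4,8] + [1,2,8] − [1,2,4].
As a 11×3 matrix over Z this has rank 3, with invariant factors (1,1,1).

Computing H_k = (kernel of ∂_k) / (image of ∂_{k+1}):

  H_0: rank C_0 − rank ∂_1 = 8 − 7 = 1, and the invariant factors of ∂_1 are all 1, so H_0 ≅ Z.
  H_1: rank ker ∂_1 − rank ∂_2 = (16 − 7) − 8 = 1, and the invariant factors of ∂_2 are all 1, so H_1 ≅ Z.
  H_2: rank ker ∂_2 − rank ∂_3 = (11 − 8) − 3 = 0, and the invariant factors of ∂_3 are all 1, so H_2 ≅ 0.
  H_3: rank ker ∂_3 − rank ∂_4 = (3 − 3) − 0 = 0, and there is no ∂_4, so H_3 ≅ 0.

As a check, the Euler characteristic is 8 − 16 + 11 − 3 = 0, which agrees with 1 − 1 + 0 − 0 = 0.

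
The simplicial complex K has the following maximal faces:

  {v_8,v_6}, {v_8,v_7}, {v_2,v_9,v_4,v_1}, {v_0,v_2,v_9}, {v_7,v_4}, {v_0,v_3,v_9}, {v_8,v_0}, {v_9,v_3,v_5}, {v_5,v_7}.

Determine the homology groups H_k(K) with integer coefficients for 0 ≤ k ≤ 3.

Fix the vertex order v_0 < v_1 < v_2 < v_3 < v_4 < v_5 < v_6 < v_7 < v_8 < v_9 and write every simplex with vertices in increasing order. Then dim K = 3 and the simplices of K are:

  0-simplices (10): [v_0], [v_1], [v_2], [v_3], [v_4], [v_5], [v_6], [v_7], [v_8], [v_9]
  1-simplices (17): (17 of them)
  2-simplices (7): [v_0,v_2,v_9], [v_0,v_3,v_9], [v_1,v_2,v_4], [v_1,v_2,v_9], [v_1,v_4,v_9], [v_2,v_4,v_9], [v_3,v_5,v_9]
  3-simplices (1): [v_1,v_2,v_4,v_9]

giving chain groups C_0 ≅ Z^10, C_1 ≅ Z^17, C_2 ≅ Z^7, C_3 ≅ Z^1.

Boundary ∂_1: C_1 → C_0 is given by ∂[p,q] = [q] − [p].
The 10×17 boundary matrix has rank 9 and Smith normal form diag(1,1,1,1,1,1,1,1,1).

Boundary ∂_2: C_2 → C_1 sends each 2-simplex [p,q,r] to [q,r] − [p,r] + [p,q]. For instance
  ∂[v_1,v_2,v_4] = [v_2,v_4] − [v_1,v_4] + [v_1,v_2],
  ∂[v_0,v_2,v_9] = [v_2,v_9] − [v_0,v_9] + [v_0,v_2].
The 17×7 boundary matrix has rank 6 and Smith normal form diag(1,1,1,1,1,1).

Boundary ∂_3: C_3 → C_2 sends each 3-simplex σ to the alternating sum Σ_i (−1)^i (σ with its i-th vertex removed). For instance
  ∂[v_1,v_2,v_4,v_9] = [v_2,v_4,v_9] − [v_1,v_4,v_9] + [v_1,v_2,v_9] − [v_1,v_2,v_4].
The 7×1 boundary matrix has rank 1 and Smith normal form diag(1).

Computing H_k = (kernel of ∂_k) / (image of ∂_{k+1}):

  H_0: rank C_0 − rank ∂_1 = 10 − 9 = 1, and the invariant factors of ∂_1 are all 1, so H_0 ≅ Z.
  H_1: rank ker ∂_1 − rank ∂_2 = (17 − 9) − 6 = 2, and the invariant factors of ∂_2 are all 1, so H_1 ≅ Z^2.
  H_2: rank ker ∂_2 − rank ∂_3 = (7 − 6) − 1 = 0, and the invariant factors of ∂_3 are all 1, so H_2 ≅ 0.
  H_3: rank ker ∂_3 − rank ∂_4 = (1 − 1) − 0 = 0, and there is no ∂_4, so H_3 ≅ 0.

As a check, the Euler characteristic is 10 − 17 + 7 − 1 = -1, which agrees with 1 − 2 + 0 − 0 = -1.

H_0 = Z,  H_1 = Z^2,  H_2 = 0,  H_3 = 0.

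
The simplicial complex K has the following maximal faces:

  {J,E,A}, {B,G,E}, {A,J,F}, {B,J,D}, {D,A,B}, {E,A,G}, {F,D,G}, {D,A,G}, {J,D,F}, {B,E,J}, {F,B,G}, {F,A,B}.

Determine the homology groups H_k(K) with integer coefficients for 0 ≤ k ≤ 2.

H_0 ≅ Z,  H_1 ≅ Z/2,  H_2 = 0.

We work with the vertex ordering A < B < D < E < F < G < J. The simplices of K, each written with vertices in increasing order, are:

  0-simplices (7): A, B, D, E, F, G, J
  1-simplices (18): AB, AD, AE, AF, AG, AJ, BD, BE, BF, BG, BJ, DF, DG, DJ, EG, EJ, FG, FJ
  2-simplices (12): ABD, ABF, ADG, AEG, AEJ, AFJ, BDJ, BEG, BEJ, BFG, DFG, DFJ

Hence C_0 ≅ Z^7, C_1 ≅ Z^18, C_2 ≅ Z^12.

∂_1: C_1 → C_0 maps an edge to its endpoints' difference, ∂[p,q] = q − p. For instance
  ∂BG = G − B.
As a 7×18 matrix over Z this has rank 6, with invariant factors (1,1,1,1,1,1).

The boundary map ∂_2: C_2 → C_1 maps a triangle to the signed sum of its edges. For instance
  ∂BFG = FG − BG + BF,
  ∂BEJ = EJ − BJ + BE.
This gives a 18×12 integer matrix of rank 12; reducing to Smith normal form yields diagonal entries (1,1,1,1,1,1,1,1,1,1,1,2).

From H_k ≅ ker(∂_k) / im(∂_{k+1}) we obtain:

  H_0: rank C_0 − rank ∂_1 = 7 − 6 = 1, and the invariant factors of ∂_1 are all 1, so H_0 ≅ Z.
  H_1: rank ker ∂_1 − rank ∂_2 = (18 − 6) − 12 = 0, and ∂_2 has invariant factor 2 > 1, so H_1 ≅ Z/2.
  H_2: rank ker ∂_2 − rank ∂_3 = (12 − 12) − 0 = 0, and there is no ∂_3, so H_2 ≅ 0.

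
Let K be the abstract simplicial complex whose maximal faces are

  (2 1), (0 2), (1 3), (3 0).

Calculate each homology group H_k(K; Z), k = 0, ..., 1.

We work with the vertex ordering 0 < 1 < 2 < 3. The simplices of K, each written with vertices in increasing order, are:

  0-simplices (4): [0], [1], [2], [3]
  1-simplices (4): [0,2], [0,3], [1,2], [1,3]

Hence C_0 ≅ Z^4, C_1 ≅ Z^4.

Boundary ∂_1: C_1 → C_0 is given by ∂[p,q] = [q] − [p]. For instance
  ∂[1,3] = [3] − [1].
The resulting 4×4 matrix has rank 3, and its Smith normal form has invariant factors (1,1,1).

Now H_k = ker ∂_k / im ∂_{k+1}, so:

  H_0: rank C_0 − rank ∂_1 = 4 − 3 = 1, and the invariant factors of ∂_1 are all 1, so H_0 ≅ Z.
  H_1: rank ker ∂_1 − rank ∂_2 = (4 − 3) − 0 = 1, and there is no ∂_2, so H_1 ≅ Z.

H_0 ≅ Z,  H_1 ≅ Z.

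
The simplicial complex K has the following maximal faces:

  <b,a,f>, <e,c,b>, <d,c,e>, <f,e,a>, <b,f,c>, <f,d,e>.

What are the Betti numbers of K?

b_0 = 1, b_1 = 1, b_2 = 0.

Fix the vertex order a < b < c < d < e < f and write every simplex with vertices in increasing order. Then dim K = 2 and the simplices of K are:

  0-simplices (6): a, b, c, d, e, f
  1-simplices (12): ab, ae, af, bc, be, bf, cd, ce, cf, de, df, ef
  2-simplices (6): abf, aef, bce, bcf, cde, def

Hence C_0 ≅ Z^6, C_1 ≅ Z^12, C_2 ≅ Z^6.

Boundary ∂_1: C_1 → C_0 maps an edge to its endpoints' difference, ∂[p,q] = q − p. For instance
  ∂cd = d − c.
This gives a 6×12 integer matrix of rank 5; reducing to Smith normal form yields diagonal entries (1,1,1,1,1).

Boundary ∂_2: C_2 → C_1 sends each 2-simplex [p,q,r] to [q,r] − [p,r] + [p,q]. For instance
  ∂cde = de − ce + cd,
  ∂bce = ce − be + bc.
As a 12×6 matrix over Z this has rank 6, with invariant factors (1,1,1,1,1,1).

Reading off H_k = ker ∂_k / im ∂_{k+1}:

  H_0: rank C_0 − rank ∂_1 = 6 − 5 = 1, and the invariant factors of ∂_1 are all 1, so H_0 = Z.
  H_1: rank ker ∂_1 − rank ∂_2 = (12 − 5) − 6 = 1, and the invariant factors of ∂_2 are all 1, so H_1 = Z.
  H_2: rank ker ∂_2 − rank ∂_3 = (6 − 6) − 0 = 0, and there is no ∂_3, so H_2 = 0.

Hence the Betti numbers are b_0 = 1, b_1 = 1, b_2 = 0.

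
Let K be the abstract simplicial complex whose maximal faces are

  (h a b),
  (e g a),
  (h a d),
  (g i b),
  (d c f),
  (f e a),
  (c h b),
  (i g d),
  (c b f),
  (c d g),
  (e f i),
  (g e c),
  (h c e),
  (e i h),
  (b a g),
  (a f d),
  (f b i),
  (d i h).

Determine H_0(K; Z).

Fix the vertex order a < b < c < d < e < f < g < h < i and write every simplex with vertices in increasing order. Then dim K = 2 and the simplices of K are:

  0-simplices (9): a, b, c, d, e, f, g, h, i
  1-simplices (27): ab, ad, ae, af, ag, ah, bc, bf, bg, bh, bi, cd, ce, cf, cg, ch, df, dg, dh, di, ef, eg, eh, ei, fi, gi, hi
  2-simplices (18): abg, abh, adf, adh, aef, aeg, bcf, bch, bfi, bgi, cdf, cdg, ceg, ceh, dgi, dhi, efi, ehi

so the chain groups are C_0 ≅ Z^9, C_1 ≅ Z^27, C_2 ≅ Z^18.

Boundary ∂_1: C_1 → C_0 sends each edge [p,q] (with p < q) to q − p. For instance
  ∂df = f − d.
The resulting 9×27 matrix has rank 8, and its Smith normal form has invariant factors (1,1,1,1,1,1,1,1).

∂_2: C_2 → C_1 sends each 2-simplex [p,q,r] to [q,r] − [p,r] + [p,q]. For instance
  ∂ehi = hi − ei + eh,
  ∂ceg = eg − cg + ce.
This gives a 27×18 integer matrix of rank 17; reducing to Smith normal form yields diagonal entries (1,1,1,1,1,1,1,1,1,1,1,1,1,1,1,1,1).

Reading off H_k = ker ∂_k / im ∂_{k+1}:

  H_0: rank C_0 − rank ∂_1 = 9 − 8 = 1, and the invariant factors of ∂_1 are all 1, so H_0 = Z.

(K is a triangulation of the torus T^2.)

H_0 = Z.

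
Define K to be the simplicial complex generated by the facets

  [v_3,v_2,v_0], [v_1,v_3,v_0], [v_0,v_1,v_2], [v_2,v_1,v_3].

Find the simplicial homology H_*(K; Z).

Order the vertices as v_0 < v_1 < v_2 < v_3. Listing each simplex with vertices in this order, K has dimension 2 with simplices:

  0-simplices (4): [v_0], [v_1], [v_2], [v_3]
  1-simplices (6): [v_0,v_1], [v_0,v_2], [v_0,v_3], [v_1,v_2], [v_1,v_3], [v_2,v_3]
  2-simplices (4): [v_0,v_1,v_2], [v_0,v_1,v_3], [v_0,v_2,v_3], [v_1,v_2,v_3]

so the chain groups are C_0 ≅ Z^4, C_1 ≅ Z^6, C_2 ≅ Z^4.

Boundary ∂_1: C_1 → C_0 is given by ∂[p,q] = [q] − [p]. For instance
  ∂[v_1,v_2] = [v_2] − [v_1].
As a 4×6 matrix over Z this has rank 3, with invariant factors (1,1,1).

∂_2: C_2 → C_1 acts by ∂[p,q,r] = [q,r] − [p,r] + [p,q]. For instance
  ∂[v_1,v_2,v_3] = [v_2,v_3] − [v_1,v_3] + [v_1,v_2],
  ∂[v_0,v_1,v_3] = [v_1,v_3] − [v_0,v_3] + [v_0,v_1].
This gives a 6×4 integer matrix of rank 3; reducing to Smith normal form yields diagonal entries (1,1,1).

Computing H_k = (kernel of ∂_k) / (image of ∂_{k+1}):

  H_0: rank C_0 − rank ∂_1 = 4 − 3 = 1, and the invariant factors of ∂_1 are all 1, so H_0 ≅ Z.
  H_1: rank ker ∂_1 − rank ∂_2 = (6 − 3) − 3 = 0, and the invariant factors of ∂_2 are all 1, so H_1 ≅ 0.
  H_2: rank ker ∂_2 − rank ∂_3 = (4 − 3) − 0 = 1, and there is no ∂_3, so H_2 ≅ Z.

H_0 = Z,  H_1 = 0,  H_2 = Z.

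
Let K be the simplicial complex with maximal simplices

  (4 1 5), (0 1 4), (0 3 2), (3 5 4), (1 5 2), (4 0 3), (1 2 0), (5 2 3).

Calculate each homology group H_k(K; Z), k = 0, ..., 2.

H_0 ≅ Z,  H_1 = 0,  H_2 ≅ Z.

We work with the vertex ordering 0 < 1 < 2 < 3 < 4 < 5. The simplices of K, each written with vertices in increasing order, are:

  0-simplices (6): [0], [1], [2], [3], [4], [5]
  1-simplices (12): [0,1], [0,2], [0,3], [0,4], [1,2], [1,4], [1,5], [2,3], [2,5], [3,4], [3,5], [4,5]
  2-simplices (8): [0,1,2], [0,1,4], [0,2,3], [0,3,4], [1,2,5], [1,4,5], [2,3,5], [3,4,5]

giving chain groups C_0 ≅ Z^6, C_1 ≅ Z^12, C_2 ≅ Z^8.

∂_1: C_1 → C_0 sends each edge [p,q] (with p < q) to q − p. For instance
  ∂[1,2] = [2] − [1].
The 6×12 boundary matrix has rank 5 and Smith normal form diag(1,1,1,1,1).

The boundary map ∂_2: C_2 → C_1 acts by ∂[p,q,r] = [q,r] − [p,r] + [p,q]. For instance
  ∂[0,2,3] = [2,3] − [0,3] + [0,2],
  ∂[0,1,2] = [1,2] − [0,2] + [0,1].
This gives a 12×8 integer matrix of rank 7; reducing to Smith normal form yields diagonal entries (1,1,1,1,1,1,1).

Now H_k = ker ∂_k / im ∂_{k+1}, so:

  H_0: rank C_0 − rank ∂_1 = 6 − 5 = 1, and the invariant factors of ∂_1 are all 1, so H_0 ≅ Z.
  H_1: rank ker ∂_1 − rank ∂_2 = (12 − 5) − 7 = 0, and the invariant factors of ∂_2 are all 1, so H_1 ≅ 0.
  H_2: rank ker ∂_2 − rank ∂_3 = (8 − 7) − 0 = 1, and there is no ∂_3, so H_2 ≅ Z.

As a check, the Euler characteristic is 6 − 12 + 8 = 2, which agrees with 1 − 0 + 1 = 2.
(K is a triangulation of the 2-sphere S^2.)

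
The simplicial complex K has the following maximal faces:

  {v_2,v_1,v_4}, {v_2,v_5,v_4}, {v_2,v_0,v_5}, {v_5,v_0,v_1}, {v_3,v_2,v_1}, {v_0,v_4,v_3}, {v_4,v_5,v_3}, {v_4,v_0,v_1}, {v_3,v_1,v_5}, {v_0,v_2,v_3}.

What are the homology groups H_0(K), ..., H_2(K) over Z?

Take the total order v_0 < v_1 < v_2 < v_3 < v_4 < v_5 on the vertex set. Then K (dimension 2) consists of the simplices:

  0-simplices (6): [v_0], [v_1], [v_2], [v_3], [v_4], [v_5]
  1-simplices (15): (15 of them)
  2-simplices (10): [v_0,v_1,v_4], [v_0,v_1,v_5], [v_0,v_2,v_3], [v_0,v_2,v_5], [v_0,v_3,v_4], [v_1,v_2,v_3], [v_1,v_2,v_4], [v_1,v_3,v_5], [v_2,v_4,v_5], [v_3,v_4,v_5]

Hence C_0 ≅ Z^6, C_1 ≅ Z^15, C_2 ≅ Z^10.

∂_1: C_1 → C_0 is given by ∂[p,q] = [q] − [p]. For instance
  ∂[v_2,v_5] = [v_5] − [v_2].
This gives a 6×15 integer matrix of rank 5; reducing to Smith normal form yields diagonal entries (1,1,1,1,1).

∂_2: C_2 → C_1 sends each 2-simplex [p,q,r] to [q,r] − [p,r] + [p,q]. For instance
  ∂[v_1,v_2,v_3] = [v_2,v_3] − [v_1,v_3] + [v_1,v_2],
  ∂[v_0,v_3,v_4] = [v_3,v_4] − [v_0,v_4] + [v_0,v_3].
This gives a 15×10 integer matrix of rank 10; reducing to Smith normal form yields diagonal entries (1,1,1,1,1,1,1,1,1,2).

Reading off H_k = ker ∂_k / im ∂_{k+1}:

  H_0: rank C_0 − rank ∂_1 = 6 − 5 = 1, and the invariant factors of ∂_1 are all 1, so H_0 ≅ Z.
  H_1: rank ker ∂_1 − rank ∂_2 = (15 − 5) − 10 = 0, and ∂_2 has invariant factor 2 > 1, so H_1 ≅ Z/2.
  H_2: rank ker ∂_2 − rank ∂_3 = (10 − 10) − 0 = 0, and there is no ∂_3, so H_2 ≅ 0.

As a check, the Euler characteristic is 6 − 15 + 10 = 1, which agrees with 1 − 0 + 0 = 1.

H_0 ≅ Z,  H_1 ≅ Z/2,  H_2 = 0.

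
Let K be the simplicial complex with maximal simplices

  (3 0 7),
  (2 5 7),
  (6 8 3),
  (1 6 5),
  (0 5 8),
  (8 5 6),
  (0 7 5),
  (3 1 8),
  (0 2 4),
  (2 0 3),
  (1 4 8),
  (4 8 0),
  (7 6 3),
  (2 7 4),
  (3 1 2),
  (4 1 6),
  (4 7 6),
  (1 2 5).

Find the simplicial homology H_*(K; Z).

H_0 = Z,  H_1 = Z ⊕ Z_2,  H_2 = 0.

We work with the vertex ordering 0 < 1 < 2 < 3 < 4 < 5 < 6 < 7 < 8. The simplices of K, each written with vertices in increasing order, are:

  0-simplices (9): [0], [1], [2], [3], [4], [5], [6], [7], [8]
  1-simplices (27): (27 of them)
  2-simplices (18): [0,2,3], [0,2,4], [0,3,7], [0,4,8], [0,5,7], [0,5,8], [1,2,3], [1,2,5], [1,3,8], [1,4,6], [1,4,8], [1,5,6], [2,4,7], [2,5,7], [3,6,7], [3,6,8], [4,6,7], [5,6,8]

giving chain groups C_0 ≅ Z^9, C_1 ≅ Z^27, C_2 ≅ Z^18.

The boundary map ∂_1: C_1 → C_0 is given by ∂[p,q] = [q] − [p]. For instance
  ∂[4,6] = [6] − [4].
The 9×27 boundary matrix has rank 8 and Smith normal form diag(1,1,1,1,1,1,1,1).

The boundary map ∂_2: C_2 → C_1 acts by ∂[p,q,r] = [q,r] − [p,r] + [p,q]. For instance
  ∂[3,6,8] = [6,8] − [3,8] + [3,6],
  ∂[4,6,7] = [6,7] − [4,7] + [4,6].
The 27×18 boundary matrix has rank 18 and Smith normal form diag(1,1,1,1,1,1,1,1,1,1,1,1,1,1,1,1,1,2).

Reading off H_k = ker ∂_k / im ∂_{k+1}:

  H_0: rank C_0 − rank ∂_1 = 9 − 8 = 1, and the invariant factors of ∂_1 are all 1, so H_0 = Z.
  H_1: rank ker ∂_1 − rank ∂_2 = (27 − 8) − 18 = 1, and ∂_2 has invariant factor 2 > 1, so H_1 = Z ⊕ Z_2.
  H_2: rank ker ∂_2 − rank ∂_3 = (18 − 18) − 0 = 0, and there is no ∂_3, so H_2 = 0.

As a check, the Euler characteristic is 9 − 27 + 18 = 0, which agrees with 1 − 1 + 0 = 0.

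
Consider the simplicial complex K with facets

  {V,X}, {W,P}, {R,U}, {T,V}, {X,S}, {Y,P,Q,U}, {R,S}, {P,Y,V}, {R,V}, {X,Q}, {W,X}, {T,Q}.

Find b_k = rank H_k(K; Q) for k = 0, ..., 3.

b_0 = 1, b_1 = 5, b_2 = 0, b_3 = 0.

Fix the vertex order P < Q < R < S < T < U < V < W < X < Y and write every simplex with vertices in increasing order. Then dim K = 3 and the simplices of K are:

  0-simplices (10): P, Q, R, S, T, U, V, W, X, Y
  1-simplices (18): PQ, PU, PV, PW, PY, QT, QU, QX, QY, RS, RU, RV, SX, TV, UY, VX, VY, WX
  2-simplices (5): PQU, PQY, PUY, PVY, QUY
  3-simplices (1): PQUY

so the chain groups are C_0 ≅ Z^10, C_1 ≅ Z^18, C_2 ≅ Z^5, C_3 ≅ Z^1.

The boundary map ∂_1: C_1 → C_0 maps an edge to its endpoints' difference, ∂[p,q] = q − p. For instance
  ∂PV = V − P.
This gives a 10×18 integer matrix of rank 9; reducing to Smith normal form yields diagonal entries (1,1,1,1,1,1,1,1,1).

The boundary map ∂_2: C_2 → C_1 maps a triangle to the signed sum of its edges. For instance
  ∂PQU = QU − PU + PQ,
  ∂PQY = QY − PY + PQ.
The resulting 18×5 matrix has rank 4, and its Smith normal form has invariant factors (1,1,1,1).

∂_3: C_3 → C_2 sends each 3-simplex σ to the alternating sum Σ_i (−1)^i (σ with its i-th vertex removed). For instance
  ∂PQUY = QUY − PUY + PQY − PQU.
As a 5×1 matrix over Z this has rank 1, with invariant factors (1).

Now H_k = ker ∂_k / im ∂_{k+1}, so:

  H_0: rank C_0 − rank ∂_1 = 10 − 9 = 1, and the invariant factors of ∂_1 are all 1, so H_0 ≅ Z.
  H_1: rank ker ∂_1 − rank ∂_2 = (18 − 9) − 4 = 5, and the invariant factors of ∂_2 are all 1, so H_1 ≅ Z^5.
  H_2: rank ker ∂_2 − rank ∂_3 = (5 − 4) − 1 = 0, and the invariant factors of ∂_3 are all 1, so H_2 ≅ 0.
  H_3: rank ker ∂_3 − rank ∂_4 = (1 − 1) − 0 = 0, and there is no ∂_4, so H_3 ≅ 0.

Hence the Betti numbers are b_0 = 1, b_1 = 5, b_2 = 0, b_3 = 0.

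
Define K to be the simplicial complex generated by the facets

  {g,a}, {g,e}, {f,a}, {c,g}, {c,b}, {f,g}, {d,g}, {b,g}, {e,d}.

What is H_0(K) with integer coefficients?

H_0 = Z.

We work with the vertex ordering a < b < c < d < e < f < g. The simplices of K, each written with vertices in increasing order, are:

  0-simplices (7): a, b, c, d, e, f, g
  1-simplices (9): af, ag, bc, bg, cg, de, dg, eg, fg

giving chain groups C_0 ≅ Z^7, C_1 ≅ Z^9.

∂_1: C_1 → C_0 sends each edge [p,q] (with p < q) to q − p.
The resulting 7×9 matrix has rank 6, and its Smith normal form has invariant factors (1,1,1,1,1,1).

From H_k ≅ ker(∂_k) / im(∂_{k+1}) we obtain:

  H_0: rank C_0 − rank ∂_1 = 7 − 6 = 1, and the invariant factors of ∂_1 are all 1, so H_0 = Z.

(K is a triangulation of a wedge of 3 circles.)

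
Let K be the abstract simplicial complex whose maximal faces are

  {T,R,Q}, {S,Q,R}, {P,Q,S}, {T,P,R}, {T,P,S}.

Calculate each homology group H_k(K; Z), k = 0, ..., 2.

Take the total order P < Q < R < S < T on the vertex set. Then K (dimension 2) consists of the simplices:

  0-simplices (5): P, Q, R, S, T
  1-simplices (10): PQ, PR, PS, PT, QR, QS, QT, RS, RT, ST
  2-simplices (5): PQS, PRT, PST, QRS, QRT

so the chain groups are C_0 ≅ Z^5, C_1 ≅ Z^10, C_2 ≅ Z^5.

The boundary map ∂_1: C_1 → C_0 maps an edge to its endpoints' difference, ∂[p,q] = q − p. For instance
  ∂PT = T − P.
As a 5×10 matrix over Z this has rank 4, with invariant factors (1,1,1,1).

The boundary map ∂_2: C_2 → C_1 acts by ∂[p,q,r] = [q,r] − [p,r] + [p,q]. For instance
  ∂PST = ST − PT + PS,
  ∂PQS = QS − PS + PQ.
This gives a 10×5 integer matrix of rank 5; reducing to Smith normal form yields diagonal entries (1,1,1,1,1).

Reading off H_k = ker ∂_k / im ∂_{k+1}:

  H_0: rank C_0 − rank ∂_1 = 5 − 4 = 1, and the invariant factors of ∂_1 are all 1, so H_0 ≅ Z.
  H_1: rank ker ∂_1 − rank ∂_2 = (10 − 4) − 5 = 1, and the invariant factors of ∂_2 are all 1, so H_1 ≅ Z.
  H_2: rank ker ∂_2 − rank ∂_3 = (5 − 5) − 0 = 0, and there is no ∂_3, so H_2 ≅ 0.

As a check, the Euler characteristic is 5 − 10 + 5 = 0, which agrees with 1 − 1 + 0 = 0.

H_0 ≅ Z,  H_1 ≅ Z,  H_2 = 0.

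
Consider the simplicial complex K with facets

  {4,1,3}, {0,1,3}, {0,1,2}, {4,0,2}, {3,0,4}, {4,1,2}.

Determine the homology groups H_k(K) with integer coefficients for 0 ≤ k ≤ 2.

H_0 ≅ Z,  H_1 = 0,  H_2 ≅ Z.

Order the vertices as 0 < 1 < 2 < 3 < 4. Listing each simplex with vertices in this order, K has dimension 2 with simplices:

  0-simplices (5): [0], [1], [2], [3], [4]
  1-simplices (9): [0,1], [0,2], [0,3], [0,4], [1,2], [1,3], [1,4], [2,4], [3,4]
  2-simplices (6): [0,1,2], [0,1,3], [0,2,4], [0,3,4], [1,2,4], [1,3,4]

so the chain groups are C_0 ≅ Z^5, C_1 ≅ Z^9, C_2 ≅ Z^6.

∂_1: C_1 → C_0 maps an edge to its endpoints' difference, ∂[p,q] = q − p. For instance
  ∂[0,2] = [2] − [0].
This gives a 5×9 integer matrix of rank 4; reducing to Smith normal form yields diagonal entries (1,1,1,1).

Boundary ∂_2: C_2 → C_1 acts by ∂[p,q,r] = [q,r] − [p,r] + [p,q]. For instance
  ∂[0,3,4] = [3,4] − [0,4] + [0,3],
  ∂[0,1,3] = [1,3] − [0,3] + [0,1].
The resulting 9×6 matrix has rank 5, and its Smith normal form has invariant factors (1,1,1,1,1).

Reading off H_k = ker ∂_k / im ∂_{k+1}:

  H_0: rank C_0 − rank ∂_1 = 5 − 4 = 1, and the invariant factors of ∂_1 are all 1, so H_0 = Z.
  H_1: rank ker ∂_1 − rank ∂_2 = (9 − 4) − 5 = 0, and the invariant factors of ∂_2 are all 1, so H_1 = 0.
  H_2: rank ker ∂_2 − rank ∂_3 = (6 − 5) − 0 = 1, and there is no ∂_3, so H_2 = Z.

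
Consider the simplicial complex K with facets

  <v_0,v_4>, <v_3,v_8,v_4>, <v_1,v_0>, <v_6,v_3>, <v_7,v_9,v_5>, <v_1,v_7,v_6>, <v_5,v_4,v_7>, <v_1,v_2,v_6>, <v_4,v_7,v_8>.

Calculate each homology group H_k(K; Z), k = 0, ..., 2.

H_0 ≅ Z,  H_1 ≅ Z^2,  H_2 = 0.

We work with the vertex ordering v_0 < v_1 < v_2 < v_3 < v_4 < v_5 < v_6 < v_7 < v_8 < v_9. The simplices of K, each written with vertices in increasing order, are:

  0-simplices (10): [v_0], [v_1], [v_2], [v_3], [v_4], [v_5], [v_6], [v_7], [v_8], [v_9]
  1-simplices (17): (17 of them)
  2-simplices (6): [v_1,v_2,v_6], [v_1,v_6,v_7], [v_3,v_4,v_8], [v_4,v_5,v_7], [v_4,v_7,v_8], [v_5,v_7,v_9]

Hence C_0 ≅ Z^10, C_1 ≅ Z^17, C_2 ≅ Z^6.

∂_1: C_1 → C_0 maps an edge to its endpoints' difference, ∂[p,q] = q − p. For instance
  ∂[v_4,v_8] = [v_8] − [v_4].
The resulting 10×17 matrix has rank 9, and its Smith normal form has invariant factors (1,1,1,1,1,1,1,1,1).

∂_2: C_2 → C_1 sends each 2-simplex [p,q,r] to [q,r] − [p,r] + [p,q]. For instance
  ∂[v_1,v_2,v_6] = [v_2,v_6] − [v_1,v_6] + [v_1,v_2],
  ∂[v_3,v_4,v_8] = [v_4,v_8] − [v_3,v_8] + [v_3,v_4].
The resulting 17×6 matrix has rank 6, and its Smith normal form has invariant factors (1,1,1,1,1,1).

Now H_k = ker ∂_k / im ∂_{k+1}, so:

  H_0: rank C_0 − rank ∂_1 = 10 − 9 = 1, and the invariant factors of ∂_1 are all 1, so H_0 ≅ Z.
  H_1: rank ker ∂_1 − rank ∂_2 = (17 − 9) − 6 = 2, and the invariant factors of ∂_2 are all 1, so H_1 ≅ Z^2.
  H_2: rank ker ∂_2 − rank ∂_3 = (6 − 6) − 0 = 0, and there is no ∂_3, so H_2 ≅ 0.

As a check, the Euler characteristic is 10 − 17 + 6 = -1, which agrees with 1 − 2 + 0 = -1.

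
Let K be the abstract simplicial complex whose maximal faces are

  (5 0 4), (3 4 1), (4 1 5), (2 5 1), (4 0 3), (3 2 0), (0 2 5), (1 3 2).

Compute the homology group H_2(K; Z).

H_2 = Z.

K has 6 vertices, 12 edges, 8 triangles.
rank ∂_2 = 7, rank ∂_3 = 0 ⇒ b_2 = 8 − 7 − 0 = 1. So H_2 ≅ Z.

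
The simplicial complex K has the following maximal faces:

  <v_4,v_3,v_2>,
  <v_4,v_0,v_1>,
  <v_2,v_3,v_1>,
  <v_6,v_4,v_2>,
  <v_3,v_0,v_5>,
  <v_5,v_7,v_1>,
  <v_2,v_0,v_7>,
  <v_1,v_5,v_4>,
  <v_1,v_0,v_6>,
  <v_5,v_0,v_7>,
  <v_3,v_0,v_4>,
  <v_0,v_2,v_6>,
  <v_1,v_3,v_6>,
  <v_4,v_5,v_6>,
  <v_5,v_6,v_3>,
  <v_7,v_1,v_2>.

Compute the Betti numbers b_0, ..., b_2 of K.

Order the vertices as v_0 < v_1 < v_2 < v_3 < v_4 < v_5 < v_6 < v_7. Listing each simplex with vertices in this order, K has dimension 2 with simplices:

  0-simplices (8): [v_0], [v_1], [v_2], [v_3], [v_4], [v_5], [v_6], [v_7]
  1-simplices (24): (24 of them)
  2-simplices (16): (16 of them)

giving chain groups C_0 ≅ Z^8, C_1 ≅ Z^24, C_2 ≅ Z^16.

Boundary ∂_1: C_1 → C_0 sends each edge [p,q] (with p < q) to q − p.
The resulting 8×24 matrix has rank 7, and its Smith normal form has invariant factors (1,1,1,1,1,1,1).

The boundary map ∂_2: C_2 → C_1 sends each 2-simplex [p,q,r] to [q,r] − [p,r] + [p,q]. For instance
  ∂[v_0,v_2,v_7] = [v_2,v_7] − [v_0,v_7] + [v_0,v_2],
  ∂[v_2,v_3,v_4] = [v_3,v_4] − [v_2,v_4] + [v_2,v_3].
This gives a 24×16 integer matrix of rank 15; reducing to Smith normal form yields diagonal entries (1,1,1,1,1,1,1,1,1,1,1,1,1,1,1).

Reading off H_k = ker ∂_k / im ∂_{k+1}:

  H_0: rank C_0 − rank ∂_1 = 8 − 7 = 1, and the invariant factors of ∂_1 are all 1, so H_0 = Z.
  H_1: rank ker ∂_1 − rank ∂_2 = (24 − 7) − 15 = 2, and the invariant factors of ∂_2 are all 1, so H_1 = Z^2.
  H_2: rank ker ∂_2 − rank ∂_3 = (16 − 15) − 0 = 1, and there is no ∂_3, so H_2 = Z.

As a check, the Euler characteristic is 8 − 24 + 16 = 0, which agrees with 1 − 2 + 1 = 0.
(K is a triangulation of the torus T^2.)

Hence the Betti numbers are b_0 = 1, b_1 = 2, b_2 = 1.

b_0 = 1, b_1 = 2, b_2 = 1.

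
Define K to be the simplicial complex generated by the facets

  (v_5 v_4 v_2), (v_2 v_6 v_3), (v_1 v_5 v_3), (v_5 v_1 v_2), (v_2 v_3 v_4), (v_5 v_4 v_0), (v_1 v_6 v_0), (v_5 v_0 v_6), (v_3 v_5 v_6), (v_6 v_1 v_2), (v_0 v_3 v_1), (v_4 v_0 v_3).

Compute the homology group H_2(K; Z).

H_2 ≅ 0.

K has 7 vertices, 18 edges, 12 triangles.
rank ∂_2 = 12, rank ∂_3 = 0 ⇒ b_2 = 12 − 12 − 0 = 0. So H_2 = 0.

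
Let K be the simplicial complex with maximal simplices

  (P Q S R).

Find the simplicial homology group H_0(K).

H_0 = Z.

Order the vertices as P < Q < R < S. Listing each simplex with vertices in this order, K has dimension 3 with simplices:

  0-simplices (4): P, Q, R, S
  1-simplices (6): PQ, PR, PS, QR, QS, RS
  2-simplices (4): PQR, PQS, PRS, QRS
  3-simplices (1): PQRS

so the chain groups are C_0 ≅ Z^4, C_1 ≅ Z^6, C_2 ≅ Z^4, C_3 ≅ Z^1.

Boundary ∂_1: C_1 → C_0 maps an edge to its endpoints' difference, ∂[p,q] = q − p.
The resulting 4×6 matrix has rank 3, and its Smith normal form has invariant factors (1,1,1).

Boundary ∂_2: C_2 → C_1 maps a triangle to the signed sum of its edges. For instance
  ∂PQS = QS − PS + PQ,
  ∂PRS = RS − PS + PR.
This gives a 6×4 integer matrix of rank 3; reducing to Smith normal form yields diagonal entries (1,1,1).

Boundary ∂_3: C_3 → C_2 sends each 3-simplex σ to the alternating sum Σ_i (−1)^i (σ with its i-th vertex removed). For instance
  ∂PQRS = QRS − PRS + PQS − PQR.
This gives a 4×1 integer matrix of rank 1; reducing to Smith normal form yields diagonal entries (1).

Computing H_k = (kernel of ∂_k) / (image of ∂_{k+1}):

  H_0: rank C_0 − rank ∂_1 = 4 − 3 = 1, and the invariant factors of ∂_1 are all 1, so H_0 ≅ Z.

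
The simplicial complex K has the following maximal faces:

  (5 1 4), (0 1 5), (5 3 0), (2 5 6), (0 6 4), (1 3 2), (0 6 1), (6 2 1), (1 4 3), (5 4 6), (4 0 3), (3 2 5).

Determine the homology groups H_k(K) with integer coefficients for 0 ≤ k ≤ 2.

K has 7 vertices, 18 edges, 12 triangles.
rank ∂_0 = 0, rank ∂_1 = 6 ⇒ b_0 = 7 − 0 − 6 = 1; all invariant factors of ∂_1 are 1 so no torsion. So H_0 = Z.
rank ∂_1 = 6, rank ∂_2 = 12 ⇒ b_1 = 18 − 6 − 12 = 0; ∂_2 has invariant factor(s) [2] giving torsion. So H_1 = Z/2Z.
rank ∂_2 = 12, rank ∂_3 = 0 ⇒ b_2 = 12 − 12 − 0 = 0. So H_2 = 0.

H_0 = Z,  H_1 = Z/2Z,  H_2 = 0.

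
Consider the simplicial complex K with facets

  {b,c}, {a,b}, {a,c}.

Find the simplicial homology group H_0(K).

H_0 = Z.

K has 3 vertices, 3 edges.
rank ∂_0 = 0, rank ∂_1 = 2 ⇒ b_0 = 3 − 0 − 2 = 1; all invariant factors of ∂_1 are 1 so no torsion. So H_0 = Z.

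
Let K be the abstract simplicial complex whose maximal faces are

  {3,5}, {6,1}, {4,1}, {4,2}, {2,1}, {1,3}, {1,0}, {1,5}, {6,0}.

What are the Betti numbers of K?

b_0 = 1, b_1 = 3.

Take the total order 0 < 1 < 2 < 3 < 4 < 5 < 6 on the vertex set. Then K (dimension 1) consists of the simplices:

  0-simplices (7): [0], [1], [2], [3], [4], [5], [6]
  1-simplices (9): [0,1], [0,6], [1,2], [1,3], [1,4], [1,5], [1,6], [2,4], [3,5]

Hence C_0 ≅ Z^7, C_1 ≅ Z^9.

The boundary map ∂_1: C_1 → C_0 maps an edge to its endpoints' difference, ∂[p,q] = q − p.
The resulting 7×9 matrix has rank 6, and its Smith normal form has invariant factors (1,1,1,1,1,1).

Reading off H_k = ker ∂_k / im ∂_{k+1}:

  H_0: rank C_0 − rank ∂_1 = 7 − 6 = 1, and the invariant factors of ∂_1 are all 1, so H_0 ≅ Z.
  H_1: rank ker ∂_1 − rank ∂_2 = (9 − 6) − 0 = 3, and there is no ∂_2, so H_1 ≅ Z^3.

As a check, the Euler characteristic is 7 − 9 = -2, which agrees with 1 − 3 = -2.

Hence the Betti numbers are b_0 = 1, b_1 = 3.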